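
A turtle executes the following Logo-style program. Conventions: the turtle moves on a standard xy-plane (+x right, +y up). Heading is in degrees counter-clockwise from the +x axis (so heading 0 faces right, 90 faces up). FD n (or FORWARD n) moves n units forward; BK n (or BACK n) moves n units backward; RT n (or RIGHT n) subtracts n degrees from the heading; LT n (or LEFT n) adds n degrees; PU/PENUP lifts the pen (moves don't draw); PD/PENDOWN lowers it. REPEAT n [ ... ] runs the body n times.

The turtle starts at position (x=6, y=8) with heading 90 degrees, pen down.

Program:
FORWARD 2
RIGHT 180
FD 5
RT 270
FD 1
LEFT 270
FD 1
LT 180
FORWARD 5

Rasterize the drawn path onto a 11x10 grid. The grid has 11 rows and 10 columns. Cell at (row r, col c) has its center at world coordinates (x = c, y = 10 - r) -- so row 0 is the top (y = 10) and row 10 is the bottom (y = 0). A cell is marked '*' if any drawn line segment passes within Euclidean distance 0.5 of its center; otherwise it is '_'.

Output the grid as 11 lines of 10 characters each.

Segment 0: (6,8) -> (6,10)
Segment 1: (6,10) -> (6,5)
Segment 2: (6,5) -> (7,5)
Segment 3: (7,5) -> (7,4)
Segment 4: (7,4) -> (7,9)

Answer: ______*___
______**__
______**__
______**__
______**__
______**__
_______*__
__________
__________
__________
__________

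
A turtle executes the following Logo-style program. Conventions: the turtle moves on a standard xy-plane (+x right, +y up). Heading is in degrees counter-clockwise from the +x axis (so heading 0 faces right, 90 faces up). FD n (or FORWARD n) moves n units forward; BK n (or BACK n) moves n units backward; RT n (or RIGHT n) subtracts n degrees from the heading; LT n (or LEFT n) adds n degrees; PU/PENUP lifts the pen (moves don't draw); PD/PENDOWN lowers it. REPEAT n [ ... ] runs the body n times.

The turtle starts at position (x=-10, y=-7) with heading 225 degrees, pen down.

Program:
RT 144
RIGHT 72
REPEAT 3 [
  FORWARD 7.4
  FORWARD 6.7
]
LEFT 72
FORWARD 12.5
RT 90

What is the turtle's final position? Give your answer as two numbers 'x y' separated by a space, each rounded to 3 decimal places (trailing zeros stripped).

Executing turtle program step by step:
Start: pos=(-10,-7), heading=225, pen down
RT 144: heading 225 -> 81
RT 72: heading 81 -> 9
REPEAT 3 [
  -- iteration 1/3 --
  FD 7.4: (-10,-7) -> (-2.691,-5.842) [heading=9, draw]
  FD 6.7: (-2.691,-5.842) -> (3.926,-4.794) [heading=9, draw]
  -- iteration 2/3 --
  FD 7.4: (3.926,-4.794) -> (11.235,-3.637) [heading=9, draw]
  FD 6.7: (11.235,-3.637) -> (17.853,-2.589) [heading=9, draw]
  -- iteration 3/3 --
  FD 7.4: (17.853,-2.589) -> (25.162,-1.431) [heading=9, draw]
  FD 6.7: (25.162,-1.431) -> (31.779,-0.383) [heading=9, draw]
]
LT 72: heading 9 -> 81
FD 12.5: (31.779,-0.383) -> (33.735,11.963) [heading=81, draw]
RT 90: heading 81 -> 351
Final: pos=(33.735,11.963), heading=351, 7 segment(s) drawn

Answer: 33.735 11.963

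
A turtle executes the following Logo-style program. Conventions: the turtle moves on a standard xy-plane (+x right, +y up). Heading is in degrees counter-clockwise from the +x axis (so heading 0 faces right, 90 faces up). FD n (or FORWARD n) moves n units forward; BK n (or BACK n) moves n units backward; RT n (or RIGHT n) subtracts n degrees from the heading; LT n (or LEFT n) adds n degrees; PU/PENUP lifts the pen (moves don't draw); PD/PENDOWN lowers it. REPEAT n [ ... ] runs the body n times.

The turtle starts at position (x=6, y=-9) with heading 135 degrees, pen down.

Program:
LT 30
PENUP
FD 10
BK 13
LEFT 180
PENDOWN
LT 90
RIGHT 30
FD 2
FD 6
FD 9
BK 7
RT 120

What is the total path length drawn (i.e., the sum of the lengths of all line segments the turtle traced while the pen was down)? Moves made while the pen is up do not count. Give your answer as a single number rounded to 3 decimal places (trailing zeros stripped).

Answer: 24

Derivation:
Executing turtle program step by step:
Start: pos=(6,-9), heading=135, pen down
LT 30: heading 135 -> 165
PU: pen up
FD 10: (6,-9) -> (-3.659,-6.412) [heading=165, move]
BK 13: (-3.659,-6.412) -> (8.898,-9.776) [heading=165, move]
LT 180: heading 165 -> 345
PD: pen down
LT 90: heading 345 -> 75
RT 30: heading 75 -> 45
FD 2: (8.898,-9.776) -> (10.312,-8.362) [heading=45, draw]
FD 6: (10.312,-8.362) -> (14.555,-4.12) [heading=45, draw]
FD 9: (14.555,-4.12) -> (20.919,2.244) [heading=45, draw]
BK 7: (20.919,2.244) -> (15.969,-2.705) [heading=45, draw]
RT 120: heading 45 -> 285
Final: pos=(15.969,-2.705), heading=285, 4 segment(s) drawn

Segment lengths:
  seg 1: (8.898,-9.776) -> (10.312,-8.362), length = 2
  seg 2: (10.312,-8.362) -> (14.555,-4.12), length = 6
  seg 3: (14.555,-4.12) -> (20.919,2.244), length = 9
  seg 4: (20.919,2.244) -> (15.969,-2.705), length = 7
Total = 24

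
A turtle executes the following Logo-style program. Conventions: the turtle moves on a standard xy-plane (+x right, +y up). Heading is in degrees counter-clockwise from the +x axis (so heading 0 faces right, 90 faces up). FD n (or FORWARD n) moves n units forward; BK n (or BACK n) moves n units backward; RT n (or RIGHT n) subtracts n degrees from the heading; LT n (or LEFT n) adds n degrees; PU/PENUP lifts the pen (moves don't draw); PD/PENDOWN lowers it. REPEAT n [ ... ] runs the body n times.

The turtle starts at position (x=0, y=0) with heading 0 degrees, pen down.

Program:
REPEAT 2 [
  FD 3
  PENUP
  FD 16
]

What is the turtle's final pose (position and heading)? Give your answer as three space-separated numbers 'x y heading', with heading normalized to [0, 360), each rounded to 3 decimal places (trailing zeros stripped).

Executing turtle program step by step:
Start: pos=(0,0), heading=0, pen down
REPEAT 2 [
  -- iteration 1/2 --
  FD 3: (0,0) -> (3,0) [heading=0, draw]
  PU: pen up
  FD 16: (3,0) -> (19,0) [heading=0, move]
  -- iteration 2/2 --
  FD 3: (19,0) -> (22,0) [heading=0, move]
  PU: pen up
  FD 16: (22,0) -> (38,0) [heading=0, move]
]
Final: pos=(38,0), heading=0, 1 segment(s) drawn

Answer: 38 0 0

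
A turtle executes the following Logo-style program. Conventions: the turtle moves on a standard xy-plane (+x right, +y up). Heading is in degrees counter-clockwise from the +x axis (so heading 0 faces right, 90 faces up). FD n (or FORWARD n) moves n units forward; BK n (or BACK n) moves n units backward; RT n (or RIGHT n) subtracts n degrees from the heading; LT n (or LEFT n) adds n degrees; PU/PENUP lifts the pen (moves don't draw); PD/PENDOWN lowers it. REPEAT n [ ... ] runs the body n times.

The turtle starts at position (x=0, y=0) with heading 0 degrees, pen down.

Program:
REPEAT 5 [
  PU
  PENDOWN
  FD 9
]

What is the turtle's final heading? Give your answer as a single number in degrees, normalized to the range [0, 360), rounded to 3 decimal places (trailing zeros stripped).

Answer: 0

Derivation:
Executing turtle program step by step:
Start: pos=(0,0), heading=0, pen down
REPEAT 5 [
  -- iteration 1/5 --
  PU: pen up
  PD: pen down
  FD 9: (0,0) -> (9,0) [heading=0, draw]
  -- iteration 2/5 --
  PU: pen up
  PD: pen down
  FD 9: (9,0) -> (18,0) [heading=0, draw]
  -- iteration 3/5 --
  PU: pen up
  PD: pen down
  FD 9: (18,0) -> (27,0) [heading=0, draw]
  -- iteration 4/5 --
  PU: pen up
  PD: pen down
  FD 9: (27,0) -> (36,0) [heading=0, draw]
  -- iteration 5/5 --
  PU: pen up
  PD: pen down
  FD 9: (36,0) -> (45,0) [heading=0, draw]
]
Final: pos=(45,0), heading=0, 5 segment(s) drawn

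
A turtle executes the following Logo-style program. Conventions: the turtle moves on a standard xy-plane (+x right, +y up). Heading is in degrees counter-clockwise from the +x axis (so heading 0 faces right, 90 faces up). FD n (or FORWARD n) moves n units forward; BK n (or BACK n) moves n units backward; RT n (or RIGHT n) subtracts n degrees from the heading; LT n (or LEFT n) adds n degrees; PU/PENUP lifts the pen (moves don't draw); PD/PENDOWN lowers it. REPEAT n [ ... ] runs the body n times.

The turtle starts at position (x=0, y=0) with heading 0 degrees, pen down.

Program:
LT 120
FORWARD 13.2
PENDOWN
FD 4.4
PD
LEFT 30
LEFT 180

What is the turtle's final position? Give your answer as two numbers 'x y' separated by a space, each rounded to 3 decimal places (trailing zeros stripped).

Answer: -8.8 15.242

Derivation:
Executing turtle program step by step:
Start: pos=(0,0), heading=0, pen down
LT 120: heading 0 -> 120
FD 13.2: (0,0) -> (-6.6,11.432) [heading=120, draw]
PD: pen down
FD 4.4: (-6.6,11.432) -> (-8.8,15.242) [heading=120, draw]
PD: pen down
LT 30: heading 120 -> 150
LT 180: heading 150 -> 330
Final: pos=(-8.8,15.242), heading=330, 2 segment(s) drawn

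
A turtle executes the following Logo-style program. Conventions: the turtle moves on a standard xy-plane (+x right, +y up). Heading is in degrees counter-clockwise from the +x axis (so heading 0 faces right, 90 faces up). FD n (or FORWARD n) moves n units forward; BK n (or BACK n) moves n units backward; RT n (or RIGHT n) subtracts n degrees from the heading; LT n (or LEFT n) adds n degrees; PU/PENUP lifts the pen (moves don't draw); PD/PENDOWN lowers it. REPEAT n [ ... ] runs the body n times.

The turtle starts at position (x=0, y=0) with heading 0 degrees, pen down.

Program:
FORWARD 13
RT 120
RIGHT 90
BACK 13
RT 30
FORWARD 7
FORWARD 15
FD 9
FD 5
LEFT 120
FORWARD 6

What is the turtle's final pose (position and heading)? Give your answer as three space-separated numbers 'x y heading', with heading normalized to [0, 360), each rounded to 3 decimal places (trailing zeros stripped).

Answer: 3.258 19.481 240

Derivation:
Executing turtle program step by step:
Start: pos=(0,0), heading=0, pen down
FD 13: (0,0) -> (13,0) [heading=0, draw]
RT 120: heading 0 -> 240
RT 90: heading 240 -> 150
BK 13: (13,0) -> (24.258,-6.5) [heading=150, draw]
RT 30: heading 150 -> 120
FD 7: (24.258,-6.5) -> (20.758,-0.438) [heading=120, draw]
FD 15: (20.758,-0.438) -> (13.258,12.553) [heading=120, draw]
FD 9: (13.258,12.553) -> (8.758,20.347) [heading=120, draw]
FD 5: (8.758,20.347) -> (6.258,24.677) [heading=120, draw]
LT 120: heading 120 -> 240
FD 6: (6.258,24.677) -> (3.258,19.481) [heading=240, draw]
Final: pos=(3.258,19.481), heading=240, 7 segment(s) drawn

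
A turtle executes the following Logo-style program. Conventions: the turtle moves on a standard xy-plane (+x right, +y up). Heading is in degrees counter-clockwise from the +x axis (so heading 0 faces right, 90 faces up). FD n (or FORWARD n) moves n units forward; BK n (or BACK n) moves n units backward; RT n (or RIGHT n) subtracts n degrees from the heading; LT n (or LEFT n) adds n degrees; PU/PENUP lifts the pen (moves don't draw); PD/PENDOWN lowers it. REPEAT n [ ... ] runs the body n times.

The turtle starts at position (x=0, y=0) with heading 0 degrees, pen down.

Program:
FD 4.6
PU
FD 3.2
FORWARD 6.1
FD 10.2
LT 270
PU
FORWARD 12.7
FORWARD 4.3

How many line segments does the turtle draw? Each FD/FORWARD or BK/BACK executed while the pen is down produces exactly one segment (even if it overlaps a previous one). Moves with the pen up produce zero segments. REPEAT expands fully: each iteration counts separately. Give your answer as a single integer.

Answer: 1

Derivation:
Executing turtle program step by step:
Start: pos=(0,0), heading=0, pen down
FD 4.6: (0,0) -> (4.6,0) [heading=0, draw]
PU: pen up
FD 3.2: (4.6,0) -> (7.8,0) [heading=0, move]
FD 6.1: (7.8,0) -> (13.9,0) [heading=0, move]
FD 10.2: (13.9,0) -> (24.1,0) [heading=0, move]
LT 270: heading 0 -> 270
PU: pen up
FD 12.7: (24.1,0) -> (24.1,-12.7) [heading=270, move]
FD 4.3: (24.1,-12.7) -> (24.1,-17) [heading=270, move]
Final: pos=(24.1,-17), heading=270, 1 segment(s) drawn
Segments drawn: 1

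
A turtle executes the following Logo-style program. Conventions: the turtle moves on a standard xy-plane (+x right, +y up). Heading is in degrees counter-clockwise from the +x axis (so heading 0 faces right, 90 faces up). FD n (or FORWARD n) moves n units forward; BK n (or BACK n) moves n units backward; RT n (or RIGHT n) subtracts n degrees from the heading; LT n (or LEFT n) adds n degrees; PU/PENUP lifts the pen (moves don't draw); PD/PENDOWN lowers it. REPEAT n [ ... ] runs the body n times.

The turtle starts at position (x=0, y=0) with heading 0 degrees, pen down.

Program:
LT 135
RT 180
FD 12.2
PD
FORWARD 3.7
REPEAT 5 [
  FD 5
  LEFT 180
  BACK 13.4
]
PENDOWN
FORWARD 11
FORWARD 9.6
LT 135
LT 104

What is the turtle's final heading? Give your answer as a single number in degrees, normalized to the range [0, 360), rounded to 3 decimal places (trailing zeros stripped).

Answer: 14

Derivation:
Executing turtle program step by step:
Start: pos=(0,0), heading=0, pen down
LT 135: heading 0 -> 135
RT 180: heading 135 -> 315
FD 12.2: (0,0) -> (8.627,-8.627) [heading=315, draw]
PD: pen down
FD 3.7: (8.627,-8.627) -> (11.243,-11.243) [heading=315, draw]
REPEAT 5 [
  -- iteration 1/5 --
  FD 5: (11.243,-11.243) -> (14.779,-14.779) [heading=315, draw]
  LT 180: heading 315 -> 135
  BK 13.4: (14.779,-14.779) -> (24.254,-24.254) [heading=135, draw]
  -- iteration 2/5 --
  FD 5: (24.254,-24.254) -> (20.718,-20.718) [heading=135, draw]
  LT 180: heading 135 -> 315
  BK 13.4: (20.718,-20.718) -> (11.243,-11.243) [heading=315, draw]
  -- iteration 3/5 --
  FD 5: (11.243,-11.243) -> (14.779,-14.779) [heading=315, draw]
  LT 180: heading 315 -> 135
  BK 13.4: (14.779,-14.779) -> (24.254,-24.254) [heading=135, draw]
  -- iteration 4/5 --
  FD 5: (24.254,-24.254) -> (20.718,-20.718) [heading=135, draw]
  LT 180: heading 135 -> 315
  BK 13.4: (20.718,-20.718) -> (11.243,-11.243) [heading=315, draw]
  -- iteration 5/5 --
  FD 5: (11.243,-11.243) -> (14.779,-14.779) [heading=315, draw]
  LT 180: heading 315 -> 135
  BK 13.4: (14.779,-14.779) -> (24.254,-24.254) [heading=135, draw]
]
PD: pen down
FD 11: (24.254,-24.254) -> (16.476,-16.476) [heading=135, draw]
FD 9.6: (16.476,-16.476) -> (9.687,-9.687) [heading=135, draw]
LT 135: heading 135 -> 270
LT 104: heading 270 -> 14
Final: pos=(9.687,-9.687), heading=14, 14 segment(s) drawn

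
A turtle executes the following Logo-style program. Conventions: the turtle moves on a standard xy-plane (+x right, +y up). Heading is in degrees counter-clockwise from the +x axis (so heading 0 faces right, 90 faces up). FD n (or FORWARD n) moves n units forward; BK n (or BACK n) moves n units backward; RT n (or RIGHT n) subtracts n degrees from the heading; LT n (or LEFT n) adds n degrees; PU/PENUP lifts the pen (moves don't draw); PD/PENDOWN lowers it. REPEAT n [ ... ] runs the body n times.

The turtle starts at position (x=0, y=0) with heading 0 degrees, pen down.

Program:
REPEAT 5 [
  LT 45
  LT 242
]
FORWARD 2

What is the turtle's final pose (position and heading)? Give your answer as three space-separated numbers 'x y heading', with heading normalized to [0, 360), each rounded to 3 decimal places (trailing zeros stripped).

Executing turtle program step by step:
Start: pos=(0,0), heading=0, pen down
REPEAT 5 [
  -- iteration 1/5 --
  LT 45: heading 0 -> 45
  LT 242: heading 45 -> 287
  -- iteration 2/5 --
  LT 45: heading 287 -> 332
  LT 242: heading 332 -> 214
  -- iteration 3/5 --
  LT 45: heading 214 -> 259
  LT 242: heading 259 -> 141
  -- iteration 4/5 --
  LT 45: heading 141 -> 186
  LT 242: heading 186 -> 68
  -- iteration 5/5 --
  LT 45: heading 68 -> 113
  LT 242: heading 113 -> 355
]
FD 2: (0,0) -> (1.992,-0.174) [heading=355, draw]
Final: pos=(1.992,-0.174), heading=355, 1 segment(s) drawn

Answer: 1.992 -0.174 355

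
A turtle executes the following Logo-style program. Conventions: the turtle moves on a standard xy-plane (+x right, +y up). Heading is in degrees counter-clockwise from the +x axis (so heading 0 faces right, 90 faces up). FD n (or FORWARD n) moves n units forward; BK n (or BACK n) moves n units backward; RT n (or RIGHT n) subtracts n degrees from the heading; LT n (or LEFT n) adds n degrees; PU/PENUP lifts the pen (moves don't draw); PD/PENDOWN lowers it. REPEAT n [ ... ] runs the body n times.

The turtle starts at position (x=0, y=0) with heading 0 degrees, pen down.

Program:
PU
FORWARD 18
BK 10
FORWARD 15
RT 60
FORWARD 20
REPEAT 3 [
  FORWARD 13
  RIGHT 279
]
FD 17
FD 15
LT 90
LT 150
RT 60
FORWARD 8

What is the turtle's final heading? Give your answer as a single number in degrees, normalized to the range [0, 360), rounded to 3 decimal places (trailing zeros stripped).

Executing turtle program step by step:
Start: pos=(0,0), heading=0, pen down
PU: pen up
FD 18: (0,0) -> (18,0) [heading=0, move]
BK 10: (18,0) -> (8,0) [heading=0, move]
FD 15: (8,0) -> (23,0) [heading=0, move]
RT 60: heading 0 -> 300
FD 20: (23,0) -> (33,-17.321) [heading=300, move]
REPEAT 3 [
  -- iteration 1/3 --
  FD 13: (33,-17.321) -> (39.5,-28.579) [heading=300, move]
  RT 279: heading 300 -> 21
  -- iteration 2/3 --
  FD 13: (39.5,-28.579) -> (51.637,-23.92) [heading=21, move]
  RT 279: heading 21 -> 102
  -- iteration 3/3 --
  FD 13: (51.637,-23.92) -> (48.934,-11.204) [heading=102, move]
  RT 279: heading 102 -> 183
]
FD 17: (48.934,-11.204) -> (31.957,-12.094) [heading=183, move]
FD 15: (31.957,-12.094) -> (16.978,-12.879) [heading=183, move]
LT 90: heading 183 -> 273
LT 150: heading 273 -> 63
RT 60: heading 63 -> 3
FD 8: (16.978,-12.879) -> (24.967,-12.46) [heading=3, move]
Final: pos=(24.967,-12.46), heading=3, 0 segment(s) drawn

Answer: 3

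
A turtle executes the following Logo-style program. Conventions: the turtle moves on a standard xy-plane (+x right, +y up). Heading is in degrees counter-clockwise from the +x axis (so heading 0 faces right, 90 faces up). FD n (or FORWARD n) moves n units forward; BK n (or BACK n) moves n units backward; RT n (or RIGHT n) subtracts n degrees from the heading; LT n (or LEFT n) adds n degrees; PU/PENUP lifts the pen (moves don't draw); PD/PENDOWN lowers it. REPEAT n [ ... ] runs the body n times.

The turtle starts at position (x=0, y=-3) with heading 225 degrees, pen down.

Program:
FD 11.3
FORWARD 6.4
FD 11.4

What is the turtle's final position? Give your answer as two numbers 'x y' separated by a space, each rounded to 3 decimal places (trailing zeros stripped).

Answer: -20.577 -23.577

Derivation:
Executing turtle program step by step:
Start: pos=(0,-3), heading=225, pen down
FD 11.3: (0,-3) -> (-7.99,-10.99) [heading=225, draw]
FD 6.4: (-7.99,-10.99) -> (-12.516,-15.516) [heading=225, draw]
FD 11.4: (-12.516,-15.516) -> (-20.577,-23.577) [heading=225, draw]
Final: pos=(-20.577,-23.577), heading=225, 3 segment(s) drawn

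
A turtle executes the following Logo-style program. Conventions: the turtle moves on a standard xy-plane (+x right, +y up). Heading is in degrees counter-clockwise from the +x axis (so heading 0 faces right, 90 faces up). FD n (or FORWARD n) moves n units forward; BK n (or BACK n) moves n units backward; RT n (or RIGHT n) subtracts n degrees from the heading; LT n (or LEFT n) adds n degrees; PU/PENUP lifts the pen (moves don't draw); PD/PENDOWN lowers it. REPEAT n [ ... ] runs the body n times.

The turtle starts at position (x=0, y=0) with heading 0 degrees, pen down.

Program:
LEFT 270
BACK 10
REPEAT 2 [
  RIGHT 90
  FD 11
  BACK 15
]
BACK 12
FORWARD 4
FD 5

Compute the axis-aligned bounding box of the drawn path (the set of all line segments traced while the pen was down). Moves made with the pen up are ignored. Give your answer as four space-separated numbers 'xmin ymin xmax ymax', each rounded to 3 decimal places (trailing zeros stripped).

Answer: -11 -6 4 21

Derivation:
Executing turtle program step by step:
Start: pos=(0,0), heading=0, pen down
LT 270: heading 0 -> 270
BK 10: (0,0) -> (0,10) [heading=270, draw]
REPEAT 2 [
  -- iteration 1/2 --
  RT 90: heading 270 -> 180
  FD 11: (0,10) -> (-11,10) [heading=180, draw]
  BK 15: (-11,10) -> (4,10) [heading=180, draw]
  -- iteration 2/2 --
  RT 90: heading 180 -> 90
  FD 11: (4,10) -> (4,21) [heading=90, draw]
  BK 15: (4,21) -> (4,6) [heading=90, draw]
]
BK 12: (4,6) -> (4,-6) [heading=90, draw]
FD 4: (4,-6) -> (4,-2) [heading=90, draw]
FD 5: (4,-2) -> (4,3) [heading=90, draw]
Final: pos=(4,3), heading=90, 8 segment(s) drawn

Segment endpoints: x in {-11, 0, 0, 4, 4, 4}, y in {-6, -2, 0, 3, 6, 10, 10, 21}
xmin=-11, ymin=-6, xmax=4, ymax=21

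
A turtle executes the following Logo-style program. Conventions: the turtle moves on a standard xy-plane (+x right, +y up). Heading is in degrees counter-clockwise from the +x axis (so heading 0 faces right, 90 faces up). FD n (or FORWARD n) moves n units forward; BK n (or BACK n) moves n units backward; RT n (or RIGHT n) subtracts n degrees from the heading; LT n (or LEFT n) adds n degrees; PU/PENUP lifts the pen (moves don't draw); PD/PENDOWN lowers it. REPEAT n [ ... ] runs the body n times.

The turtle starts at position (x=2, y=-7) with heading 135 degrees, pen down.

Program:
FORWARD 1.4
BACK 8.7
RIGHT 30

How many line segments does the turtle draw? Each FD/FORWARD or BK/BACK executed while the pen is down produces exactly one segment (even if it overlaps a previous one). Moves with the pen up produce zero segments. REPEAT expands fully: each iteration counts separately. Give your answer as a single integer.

Answer: 2

Derivation:
Executing turtle program step by step:
Start: pos=(2,-7), heading=135, pen down
FD 1.4: (2,-7) -> (1.01,-6.01) [heading=135, draw]
BK 8.7: (1.01,-6.01) -> (7.162,-12.162) [heading=135, draw]
RT 30: heading 135 -> 105
Final: pos=(7.162,-12.162), heading=105, 2 segment(s) drawn
Segments drawn: 2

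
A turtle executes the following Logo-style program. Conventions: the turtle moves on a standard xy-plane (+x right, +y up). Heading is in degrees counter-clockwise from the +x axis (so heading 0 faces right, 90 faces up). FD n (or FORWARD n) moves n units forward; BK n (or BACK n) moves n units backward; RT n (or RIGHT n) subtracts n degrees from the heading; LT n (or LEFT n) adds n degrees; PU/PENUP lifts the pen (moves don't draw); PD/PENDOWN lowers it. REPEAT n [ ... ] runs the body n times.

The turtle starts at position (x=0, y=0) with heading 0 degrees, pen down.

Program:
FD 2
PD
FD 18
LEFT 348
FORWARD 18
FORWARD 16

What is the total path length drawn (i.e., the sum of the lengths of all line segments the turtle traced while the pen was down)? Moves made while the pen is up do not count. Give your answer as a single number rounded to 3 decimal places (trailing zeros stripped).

Executing turtle program step by step:
Start: pos=(0,0), heading=0, pen down
FD 2: (0,0) -> (2,0) [heading=0, draw]
PD: pen down
FD 18: (2,0) -> (20,0) [heading=0, draw]
LT 348: heading 0 -> 348
FD 18: (20,0) -> (37.607,-3.742) [heading=348, draw]
FD 16: (37.607,-3.742) -> (53.257,-7.069) [heading=348, draw]
Final: pos=(53.257,-7.069), heading=348, 4 segment(s) drawn

Segment lengths:
  seg 1: (0,0) -> (2,0), length = 2
  seg 2: (2,0) -> (20,0), length = 18
  seg 3: (20,0) -> (37.607,-3.742), length = 18
  seg 4: (37.607,-3.742) -> (53.257,-7.069), length = 16
Total = 54

Answer: 54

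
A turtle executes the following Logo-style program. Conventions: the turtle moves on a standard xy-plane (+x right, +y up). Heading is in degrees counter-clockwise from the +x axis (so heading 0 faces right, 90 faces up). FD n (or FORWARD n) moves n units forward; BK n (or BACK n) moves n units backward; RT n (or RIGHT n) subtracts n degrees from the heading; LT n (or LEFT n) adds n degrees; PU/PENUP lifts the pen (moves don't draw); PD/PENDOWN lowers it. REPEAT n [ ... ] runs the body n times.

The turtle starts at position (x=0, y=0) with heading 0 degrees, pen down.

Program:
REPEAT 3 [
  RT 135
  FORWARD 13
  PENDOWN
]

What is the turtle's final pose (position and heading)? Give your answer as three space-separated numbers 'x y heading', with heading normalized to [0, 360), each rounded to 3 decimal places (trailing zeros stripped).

Executing turtle program step by step:
Start: pos=(0,0), heading=0, pen down
REPEAT 3 [
  -- iteration 1/3 --
  RT 135: heading 0 -> 225
  FD 13: (0,0) -> (-9.192,-9.192) [heading=225, draw]
  PD: pen down
  -- iteration 2/3 --
  RT 135: heading 225 -> 90
  FD 13: (-9.192,-9.192) -> (-9.192,3.808) [heading=90, draw]
  PD: pen down
  -- iteration 3/3 --
  RT 135: heading 90 -> 315
  FD 13: (-9.192,3.808) -> (0,-5.385) [heading=315, draw]
  PD: pen down
]
Final: pos=(0,-5.385), heading=315, 3 segment(s) drawn

Answer: 0 -5.385 315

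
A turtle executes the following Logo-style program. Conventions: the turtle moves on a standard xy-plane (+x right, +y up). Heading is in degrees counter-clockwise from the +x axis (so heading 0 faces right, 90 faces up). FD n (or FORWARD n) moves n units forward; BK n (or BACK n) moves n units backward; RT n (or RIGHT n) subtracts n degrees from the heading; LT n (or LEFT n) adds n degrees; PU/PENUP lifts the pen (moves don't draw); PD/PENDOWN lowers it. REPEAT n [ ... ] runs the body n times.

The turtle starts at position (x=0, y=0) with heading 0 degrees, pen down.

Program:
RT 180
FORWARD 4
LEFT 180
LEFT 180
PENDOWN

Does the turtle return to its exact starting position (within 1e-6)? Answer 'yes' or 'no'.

Answer: no

Derivation:
Executing turtle program step by step:
Start: pos=(0,0), heading=0, pen down
RT 180: heading 0 -> 180
FD 4: (0,0) -> (-4,0) [heading=180, draw]
LT 180: heading 180 -> 0
LT 180: heading 0 -> 180
PD: pen down
Final: pos=(-4,0), heading=180, 1 segment(s) drawn

Start position: (0, 0)
Final position: (-4, 0)
Distance = 4; >= 1e-6 -> NOT closed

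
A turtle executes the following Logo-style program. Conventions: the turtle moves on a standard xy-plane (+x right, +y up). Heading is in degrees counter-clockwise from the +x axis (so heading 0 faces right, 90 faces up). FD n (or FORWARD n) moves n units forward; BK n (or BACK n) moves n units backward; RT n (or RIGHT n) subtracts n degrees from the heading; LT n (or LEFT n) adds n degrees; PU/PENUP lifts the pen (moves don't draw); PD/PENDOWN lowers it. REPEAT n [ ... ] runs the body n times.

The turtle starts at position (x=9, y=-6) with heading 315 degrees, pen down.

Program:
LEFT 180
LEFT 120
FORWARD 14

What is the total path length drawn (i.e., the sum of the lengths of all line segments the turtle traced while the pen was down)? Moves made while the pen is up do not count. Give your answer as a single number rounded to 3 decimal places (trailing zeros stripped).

Executing turtle program step by step:
Start: pos=(9,-6), heading=315, pen down
LT 180: heading 315 -> 135
LT 120: heading 135 -> 255
FD 14: (9,-6) -> (5.377,-19.523) [heading=255, draw]
Final: pos=(5.377,-19.523), heading=255, 1 segment(s) drawn

Segment lengths:
  seg 1: (9,-6) -> (5.377,-19.523), length = 14
Total = 14

Answer: 14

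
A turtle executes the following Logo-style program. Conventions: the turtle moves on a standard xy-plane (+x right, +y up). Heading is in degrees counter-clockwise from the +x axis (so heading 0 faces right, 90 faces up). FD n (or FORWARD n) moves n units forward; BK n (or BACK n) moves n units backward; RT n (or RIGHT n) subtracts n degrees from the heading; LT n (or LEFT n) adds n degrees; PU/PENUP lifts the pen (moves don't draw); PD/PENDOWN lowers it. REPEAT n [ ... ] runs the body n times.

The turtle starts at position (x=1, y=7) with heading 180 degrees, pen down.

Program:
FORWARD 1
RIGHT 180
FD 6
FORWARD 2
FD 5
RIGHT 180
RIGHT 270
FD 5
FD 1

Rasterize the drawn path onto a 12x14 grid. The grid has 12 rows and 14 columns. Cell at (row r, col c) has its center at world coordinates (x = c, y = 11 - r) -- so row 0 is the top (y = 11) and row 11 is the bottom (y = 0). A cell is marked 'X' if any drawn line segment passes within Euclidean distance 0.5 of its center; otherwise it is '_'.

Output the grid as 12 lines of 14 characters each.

Answer: ______________
______________
______________
______________
XXXXXXXXXXXXXX
_____________X
_____________X
_____________X
_____________X
_____________X
_____________X
______________

Derivation:
Segment 0: (1,7) -> (0,7)
Segment 1: (0,7) -> (6,7)
Segment 2: (6,7) -> (8,7)
Segment 3: (8,7) -> (13,7)
Segment 4: (13,7) -> (13,2)
Segment 5: (13,2) -> (13,1)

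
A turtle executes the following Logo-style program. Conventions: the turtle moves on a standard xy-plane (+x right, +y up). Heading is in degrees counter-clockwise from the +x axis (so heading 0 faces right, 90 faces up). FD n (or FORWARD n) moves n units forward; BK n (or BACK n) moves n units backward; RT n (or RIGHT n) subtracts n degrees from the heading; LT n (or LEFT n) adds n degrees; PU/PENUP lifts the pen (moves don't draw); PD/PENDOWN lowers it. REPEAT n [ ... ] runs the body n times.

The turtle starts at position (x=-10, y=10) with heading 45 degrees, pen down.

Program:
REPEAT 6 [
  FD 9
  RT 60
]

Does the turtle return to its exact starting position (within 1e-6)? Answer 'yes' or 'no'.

Executing turtle program step by step:
Start: pos=(-10,10), heading=45, pen down
REPEAT 6 [
  -- iteration 1/6 --
  FD 9: (-10,10) -> (-3.636,16.364) [heading=45, draw]
  RT 60: heading 45 -> 345
  -- iteration 2/6 --
  FD 9: (-3.636,16.364) -> (5.057,14.035) [heading=345, draw]
  RT 60: heading 345 -> 285
  -- iteration 3/6 --
  FD 9: (5.057,14.035) -> (7.387,5.341) [heading=285, draw]
  RT 60: heading 285 -> 225
  -- iteration 4/6 --
  FD 9: (7.387,5.341) -> (1.023,-1.023) [heading=225, draw]
  RT 60: heading 225 -> 165
  -- iteration 5/6 --
  FD 9: (1.023,-1.023) -> (-7.671,1.307) [heading=165, draw]
  RT 60: heading 165 -> 105
  -- iteration 6/6 --
  FD 9: (-7.671,1.307) -> (-10,10) [heading=105, draw]
  RT 60: heading 105 -> 45
]
Final: pos=(-10,10), heading=45, 6 segment(s) drawn

Start position: (-10, 10)
Final position: (-10, 10)
Distance = 0; < 1e-6 -> CLOSED

Answer: yes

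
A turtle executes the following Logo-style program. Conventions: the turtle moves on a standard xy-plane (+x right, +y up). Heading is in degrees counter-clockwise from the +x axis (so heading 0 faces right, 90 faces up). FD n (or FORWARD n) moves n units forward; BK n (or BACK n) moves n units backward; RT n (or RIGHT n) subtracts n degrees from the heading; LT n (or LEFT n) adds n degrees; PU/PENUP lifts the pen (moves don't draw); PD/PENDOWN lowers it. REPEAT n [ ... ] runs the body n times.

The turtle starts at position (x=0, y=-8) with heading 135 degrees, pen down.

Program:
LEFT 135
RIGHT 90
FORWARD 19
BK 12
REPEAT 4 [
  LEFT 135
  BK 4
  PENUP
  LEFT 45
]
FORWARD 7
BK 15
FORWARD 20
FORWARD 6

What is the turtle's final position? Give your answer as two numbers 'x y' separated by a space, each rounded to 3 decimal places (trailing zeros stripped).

Answer: -25 -8

Derivation:
Executing turtle program step by step:
Start: pos=(0,-8), heading=135, pen down
LT 135: heading 135 -> 270
RT 90: heading 270 -> 180
FD 19: (0,-8) -> (-19,-8) [heading=180, draw]
BK 12: (-19,-8) -> (-7,-8) [heading=180, draw]
REPEAT 4 [
  -- iteration 1/4 --
  LT 135: heading 180 -> 315
  BK 4: (-7,-8) -> (-9.828,-5.172) [heading=315, draw]
  PU: pen up
  LT 45: heading 315 -> 0
  -- iteration 2/4 --
  LT 135: heading 0 -> 135
  BK 4: (-9.828,-5.172) -> (-7,-8) [heading=135, move]
  PU: pen up
  LT 45: heading 135 -> 180
  -- iteration 3/4 --
  LT 135: heading 180 -> 315
  BK 4: (-7,-8) -> (-9.828,-5.172) [heading=315, move]
  PU: pen up
  LT 45: heading 315 -> 0
  -- iteration 4/4 --
  LT 135: heading 0 -> 135
  BK 4: (-9.828,-5.172) -> (-7,-8) [heading=135, move]
  PU: pen up
  LT 45: heading 135 -> 180
]
FD 7: (-7,-8) -> (-14,-8) [heading=180, move]
BK 15: (-14,-8) -> (1,-8) [heading=180, move]
FD 20: (1,-8) -> (-19,-8) [heading=180, move]
FD 6: (-19,-8) -> (-25,-8) [heading=180, move]
Final: pos=(-25,-8), heading=180, 3 segment(s) drawn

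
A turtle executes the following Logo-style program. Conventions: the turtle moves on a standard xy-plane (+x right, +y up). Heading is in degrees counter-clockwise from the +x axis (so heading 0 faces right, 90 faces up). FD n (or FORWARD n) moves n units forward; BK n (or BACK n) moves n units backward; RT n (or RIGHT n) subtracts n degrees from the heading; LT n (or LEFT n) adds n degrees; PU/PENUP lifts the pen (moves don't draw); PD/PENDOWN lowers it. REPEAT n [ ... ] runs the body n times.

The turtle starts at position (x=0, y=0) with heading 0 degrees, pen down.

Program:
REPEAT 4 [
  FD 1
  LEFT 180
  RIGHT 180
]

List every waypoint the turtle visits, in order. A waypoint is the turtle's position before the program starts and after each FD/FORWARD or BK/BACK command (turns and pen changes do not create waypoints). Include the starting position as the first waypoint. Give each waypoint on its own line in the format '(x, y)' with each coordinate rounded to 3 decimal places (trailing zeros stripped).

Executing turtle program step by step:
Start: pos=(0,0), heading=0, pen down
REPEAT 4 [
  -- iteration 1/4 --
  FD 1: (0,0) -> (1,0) [heading=0, draw]
  LT 180: heading 0 -> 180
  RT 180: heading 180 -> 0
  -- iteration 2/4 --
  FD 1: (1,0) -> (2,0) [heading=0, draw]
  LT 180: heading 0 -> 180
  RT 180: heading 180 -> 0
  -- iteration 3/4 --
  FD 1: (2,0) -> (3,0) [heading=0, draw]
  LT 180: heading 0 -> 180
  RT 180: heading 180 -> 0
  -- iteration 4/4 --
  FD 1: (3,0) -> (4,0) [heading=0, draw]
  LT 180: heading 0 -> 180
  RT 180: heading 180 -> 0
]
Final: pos=(4,0), heading=0, 4 segment(s) drawn
Waypoints (5 total):
(0, 0)
(1, 0)
(2, 0)
(3, 0)
(4, 0)

Answer: (0, 0)
(1, 0)
(2, 0)
(3, 0)
(4, 0)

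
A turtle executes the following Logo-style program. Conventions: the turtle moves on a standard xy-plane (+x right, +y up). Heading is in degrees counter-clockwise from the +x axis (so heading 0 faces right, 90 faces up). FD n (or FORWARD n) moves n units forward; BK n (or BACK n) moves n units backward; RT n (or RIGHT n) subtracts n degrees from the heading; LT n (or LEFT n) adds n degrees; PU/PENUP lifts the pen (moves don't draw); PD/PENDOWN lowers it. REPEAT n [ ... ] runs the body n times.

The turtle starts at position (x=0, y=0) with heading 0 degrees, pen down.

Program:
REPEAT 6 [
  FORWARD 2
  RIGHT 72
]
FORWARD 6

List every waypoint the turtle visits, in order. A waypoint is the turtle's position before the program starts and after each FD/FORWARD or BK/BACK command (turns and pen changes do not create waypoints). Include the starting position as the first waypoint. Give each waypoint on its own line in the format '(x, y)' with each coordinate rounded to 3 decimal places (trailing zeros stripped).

Answer: (0, 0)
(2, 0)
(2.618, -1.902)
(1, -3.078)
(-0.618, -1.902)
(0, 0)
(2, 0)
(3.854, -5.706)

Derivation:
Executing turtle program step by step:
Start: pos=(0,0), heading=0, pen down
REPEAT 6 [
  -- iteration 1/6 --
  FD 2: (0,0) -> (2,0) [heading=0, draw]
  RT 72: heading 0 -> 288
  -- iteration 2/6 --
  FD 2: (2,0) -> (2.618,-1.902) [heading=288, draw]
  RT 72: heading 288 -> 216
  -- iteration 3/6 --
  FD 2: (2.618,-1.902) -> (1,-3.078) [heading=216, draw]
  RT 72: heading 216 -> 144
  -- iteration 4/6 --
  FD 2: (1,-3.078) -> (-0.618,-1.902) [heading=144, draw]
  RT 72: heading 144 -> 72
  -- iteration 5/6 --
  FD 2: (-0.618,-1.902) -> (0,0) [heading=72, draw]
  RT 72: heading 72 -> 0
  -- iteration 6/6 --
  FD 2: (0,0) -> (2,0) [heading=0, draw]
  RT 72: heading 0 -> 288
]
FD 6: (2,0) -> (3.854,-5.706) [heading=288, draw]
Final: pos=(3.854,-5.706), heading=288, 7 segment(s) drawn
Waypoints (8 total):
(0, 0)
(2, 0)
(2.618, -1.902)
(1, -3.078)
(-0.618, -1.902)
(0, 0)
(2, 0)
(3.854, -5.706)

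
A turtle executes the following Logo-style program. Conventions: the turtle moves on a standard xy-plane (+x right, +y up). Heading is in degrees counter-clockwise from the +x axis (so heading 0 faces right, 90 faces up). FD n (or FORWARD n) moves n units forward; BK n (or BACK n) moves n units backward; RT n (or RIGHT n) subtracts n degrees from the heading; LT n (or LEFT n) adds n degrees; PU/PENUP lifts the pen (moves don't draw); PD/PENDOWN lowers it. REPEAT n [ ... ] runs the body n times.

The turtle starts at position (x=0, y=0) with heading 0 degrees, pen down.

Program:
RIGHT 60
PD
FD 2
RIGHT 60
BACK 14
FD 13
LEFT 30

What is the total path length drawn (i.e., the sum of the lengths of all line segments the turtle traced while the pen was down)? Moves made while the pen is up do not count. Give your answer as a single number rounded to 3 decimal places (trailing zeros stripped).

Executing turtle program step by step:
Start: pos=(0,0), heading=0, pen down
RT 60: heading 0 -> 300
PD: pen down
FD 2: (0,0) -> (1,-1.732) [heading=300, draw]
RT 60: heading 300 -> 240
BK 14: (1,-1.732) -> (8,10.392) [heading=240, draw]
FD 13: (8,10.392) -> (1.5,-0.866) [heading=240, draw]
LT 30: heading 240 -> 270
Final: pos=(1.5,-0.866), heading=270, 3 segment(s) drawn

Segment lengths:
  seg 1: (0,0) -> (1,-1.732), length = 2
  seg 2: (1,-1.732) -> (8,10.392), length = 14
  seg 3: (8,10.392) -> (1.5,-0.866), length = 13
Total = 29

Answer: 29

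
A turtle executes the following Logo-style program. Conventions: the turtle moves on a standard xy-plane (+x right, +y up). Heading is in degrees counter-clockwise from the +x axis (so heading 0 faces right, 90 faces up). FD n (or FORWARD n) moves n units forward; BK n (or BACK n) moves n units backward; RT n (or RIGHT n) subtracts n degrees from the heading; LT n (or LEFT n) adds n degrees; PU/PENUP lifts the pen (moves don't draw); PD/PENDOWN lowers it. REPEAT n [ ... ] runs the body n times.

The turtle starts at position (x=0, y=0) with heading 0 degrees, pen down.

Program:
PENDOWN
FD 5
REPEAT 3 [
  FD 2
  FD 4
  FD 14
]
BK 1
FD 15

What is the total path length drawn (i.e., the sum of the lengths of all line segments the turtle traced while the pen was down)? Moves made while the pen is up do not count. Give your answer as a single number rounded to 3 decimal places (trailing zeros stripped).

Executing turtle program step by step:
Start: pos=(0,0), heading=0, pen down
PD: pen down
FD 5: (0,0) -> (5,0) [heading=0, draw]
REPEAT 3 [
  -- iteration 1/3 --
  FD 2: (5,0) -> (7,0) [heading=0, draw]
  FD 4: (7,0) -> (11,0) [heading=0, draw]
  FD 14: (11,0) -> (25,0) [heading=0, draw]
  -- iteration 2/3 --
  FD 2: (25,0) -> (27,0) [heading=0, draw]
  FD 4: (27,0) -> (31,0) [heading=0, draw]
  FD 14: (31,0) -> (45,0) [heading=0, draw]
  -- iteration 3/3 --
  FD 2: (45,0) -> (47,0) [heading=0, draw]
  FD 4: (47,0) -> (51,0) [heading=0, draw]
  FD 14: (51,0) -> (65,0) [heading=0, draw]
]
BK 1: (65,0) -> (64,0) [heading=0, draw]
FD 15: (64,0) -> (79,0) [heading=0, draw]
Final: pos=(79,0), heading=0, 12 segment(s) drawn

Segment lengths:
  seg 1: (0,0) -> (5,0), length = 5
  seg 2: (5,0) -> (7,0), length = 2
  seg 3: (7,0) -> (11,0), length = 4
  seg 4: (11,0) -> (25,0), length = 14
  seg 5: (25,0) -> (27,0), length = 2
  seg 6: (27,0) -> (31,0), length = 4
  seg 7: (31,0) -> (45,0), length = 14
  seg 8: (45,0) -> (47,0), length = 2
  seg 9: (47,0) -> (51,0), length = 4
  seg 10: (51,0) -> (65,0), length = 14
  seg 11: (65,0) -> (64,0), length = 1
  seg 12: (64,0) -> (79,0), length = 15
Total = 81

Answer: 81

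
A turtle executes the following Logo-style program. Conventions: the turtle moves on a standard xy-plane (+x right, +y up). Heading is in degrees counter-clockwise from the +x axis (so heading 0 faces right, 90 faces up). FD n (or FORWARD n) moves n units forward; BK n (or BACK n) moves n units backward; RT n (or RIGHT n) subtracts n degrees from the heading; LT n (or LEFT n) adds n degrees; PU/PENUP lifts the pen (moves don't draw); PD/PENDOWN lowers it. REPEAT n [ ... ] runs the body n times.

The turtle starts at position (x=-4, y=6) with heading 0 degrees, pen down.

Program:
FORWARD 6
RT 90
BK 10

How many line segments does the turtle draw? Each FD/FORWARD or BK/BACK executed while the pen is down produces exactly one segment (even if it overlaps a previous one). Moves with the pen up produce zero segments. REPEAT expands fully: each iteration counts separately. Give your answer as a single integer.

Answer: 2

Derivation:
Executing turtle program step by step:
Start: pos=(-4,6), heading=0, pen down
FD 6: (-4,6) -> (2,6) [heading=0, draw]
RT 90: heading 0 -> 270
BK 10: (2,6) -> (2,16) [heading=270, draw]
Final: pos=(2,16), heading=270, 2 segment(s) drawn
Segments drawn: 2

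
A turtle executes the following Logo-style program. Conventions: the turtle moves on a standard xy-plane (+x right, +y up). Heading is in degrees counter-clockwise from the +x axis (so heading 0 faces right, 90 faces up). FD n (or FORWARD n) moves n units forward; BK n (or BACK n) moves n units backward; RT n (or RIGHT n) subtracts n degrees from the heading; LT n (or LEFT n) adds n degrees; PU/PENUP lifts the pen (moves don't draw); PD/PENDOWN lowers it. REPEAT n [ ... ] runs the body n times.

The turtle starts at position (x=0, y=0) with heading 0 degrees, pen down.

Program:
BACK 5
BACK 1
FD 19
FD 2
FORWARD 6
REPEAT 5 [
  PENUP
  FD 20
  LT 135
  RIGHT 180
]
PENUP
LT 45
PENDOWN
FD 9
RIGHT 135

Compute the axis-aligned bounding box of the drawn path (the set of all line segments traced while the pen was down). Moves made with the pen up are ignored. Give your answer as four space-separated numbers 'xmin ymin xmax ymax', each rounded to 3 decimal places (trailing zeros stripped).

Executing turtle program step by step:
Start: pos=(0,0), heading=0, pen down
BK 5: (0,0) -> (-5,0) [heading=0, draw]
BK 1: (-5,0) -> (-6,0) [heading=0, draw]
FD 19: (-6,0) -> (13,0) [heading=0, draw]
FD 2: (13,0) -> (15,0) [heading=0, draw]
FD 6: (15,0) -> (21,0) [heading=0, draw]
REPEAT 5 [
  -- iteration 1/5 --
  PU: pen up
  FD 20: (21,0) -> (41,0) [heading=0, move]
  LT 135: heading 0 -> 135
  RT 180: heading 135 -> 315
  -- iteration 2/5 --
  PU: pen up
  FD 20: (41,0) -> (55.142,-14.142) [heading=315, move]
  LT 135: heading 315 -> 90
  RT 180: heading 90 -> 270
  -- iteration 3/5 --
  PU: pen up
  FD 20: (55.142,-14.142) -> (55.142,-34.142) [heading=270, move]
  LT 135: heading 270 -> 45
  RT 180: heading 45 -> 225
  -- iteration 4/5 --
  PU: pen up
  FD 20: (55.142,-34.142) -> (41,-48.284) [heading=225, move]
  LT 135: heading 225 -> 0
  RT 180: heading 0 -> 180
  -- iteration 5/5 --
  PU: pen up
  FD 20: (41,-48.284) -> (21,-48.284) [heading=180, move]
  LT 135: heading 180 -> 315
  RT 180: heading 315 -> 135
]
PU: pen up
LT 45: heading 135 -> 180
PD: pen down
FD 9: (21,-48.284) -> (12,-48.284) [heading=180, draw]
RT 135: heading 180 -> 45
Final: pos=(12,-48.284), heading=45, 6 segment(s) drawn

Segment endpoints: x in {-6, -5, 0, 12, 13, 15, 21}, y in {-48.284, 0}
xmin=-6, ymin=-48.284, xmax=21, ymax=0

Answer: -6 -48.284 21 0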